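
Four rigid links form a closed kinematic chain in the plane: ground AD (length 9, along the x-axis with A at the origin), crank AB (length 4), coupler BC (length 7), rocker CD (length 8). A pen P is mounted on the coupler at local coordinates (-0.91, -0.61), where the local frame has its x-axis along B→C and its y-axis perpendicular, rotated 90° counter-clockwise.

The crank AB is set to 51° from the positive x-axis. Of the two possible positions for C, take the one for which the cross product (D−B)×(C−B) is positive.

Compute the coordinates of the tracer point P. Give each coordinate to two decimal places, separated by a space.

2.27 2.04

A=(0,0), D=(9.00,0)
B = A + 4.00·(cos51°, sin51°) = (2.5173, 3.1086)
|BD| = 7.1895
circle(B,7.00) ∩ circle(D,8.00): a=2.5516, h=6.5184
  candidates: C₊=(7.6364,7.8829) cross=46.864; C₋=(1.9996,-3.8722) cross=-46.864
  mode + wants cross > 0 → take C=(7.6364,7.8829) (cross=46.864)
ex = (C−B)/|BC| = (0.7313,0.6821); ey = (-0.6821,0.7313)
P = B + -0.91·ex + -0.61·ey = (2.2678,2.0418)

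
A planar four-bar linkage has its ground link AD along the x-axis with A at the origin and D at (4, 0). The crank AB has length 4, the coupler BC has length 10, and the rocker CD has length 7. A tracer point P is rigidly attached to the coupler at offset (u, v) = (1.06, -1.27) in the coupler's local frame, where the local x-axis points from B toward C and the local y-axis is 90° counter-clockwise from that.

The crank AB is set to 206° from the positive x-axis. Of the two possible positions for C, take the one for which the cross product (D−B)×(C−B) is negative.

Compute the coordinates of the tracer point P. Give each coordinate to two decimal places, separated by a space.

A=(0,0), D=(4.00,0)
B = A + 4.00·(cos206°, sin206°) = (-3.5952, -1.7535)
|BD| = 7.7950
circle(B,10.00) ∩ circle(D,7.00): a=7.1688, h=6.9719
  candidates: C₊=(1.8216,6.6524) cross=54.346; C₋=(4.9583,-6.9341) cross=-54.346
  mode - wants cross < 0 → take C=(4.9583,-6.9341) (cross=-54.346)
ex = (C−B)/|BC| = (0.8553,-0.5181); ey = (0.5181,0.8553)
P = B + 1.06·ex + -1.27·ey = (-3.3465,-3.3889)

-3.35 -3.39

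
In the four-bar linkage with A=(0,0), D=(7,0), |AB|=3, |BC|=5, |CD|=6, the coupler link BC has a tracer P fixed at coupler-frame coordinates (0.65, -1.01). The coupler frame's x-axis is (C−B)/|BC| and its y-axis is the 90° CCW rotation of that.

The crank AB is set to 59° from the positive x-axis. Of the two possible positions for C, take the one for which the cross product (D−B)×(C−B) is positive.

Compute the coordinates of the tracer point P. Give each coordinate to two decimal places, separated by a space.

2.69 2.21

A=(0,0), D=(7.00,0)
B = A + 3.00·(cos59°, sin59°) = (1.5451, 2.5715)
|BD| = 6.0306
circle(B,5.00) ∩ circle(D,6.00): a=2.1033, h=4.5361
  candidates: C₊=(5.3818,5.7777) cross=27.355; C₋=(1.5134,-2.4284) cross=-27.355
  mode + wants cross > 0 → take C=(5.3818,5.7777) (cross=27.355)
ex = (C−B)/|BC| = (0.7673,0.6412); ey = (-0.6412,0.7673)
P = B + 0.65·ex + -1.01·ey = (2.6915,2.2133)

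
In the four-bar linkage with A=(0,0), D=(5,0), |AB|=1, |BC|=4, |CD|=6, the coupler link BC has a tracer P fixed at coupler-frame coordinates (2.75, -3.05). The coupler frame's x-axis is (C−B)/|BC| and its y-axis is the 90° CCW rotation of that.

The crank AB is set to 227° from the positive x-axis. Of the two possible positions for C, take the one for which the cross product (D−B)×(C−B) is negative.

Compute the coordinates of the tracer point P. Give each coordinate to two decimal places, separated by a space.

A=(0,0), D=(5.00,0)
B = A + 1.00·(cos227°, sin227°) = (-0.6820, -0.7314)
|BD| = 5.7289
circle(B,4.00) ∩ circle(D,6.00): a=1.1189, h=3.8403
  candidates: C₊=(-0.0625,3.2204) cross=22.001; C₋=(0.9180,-4.3974) cross=-22.001
  mode - wants cross < 0 → take C=(0.9180,-4.3974) (cross=-22.001)
ex = (C−B)/|BC| = (0.4000,-0.9165); ey = (0.9165,0.4000)
P = B + 2.75·ex + -3.05·ey = (-2.3774,-4.4718)

-2.38 -4.47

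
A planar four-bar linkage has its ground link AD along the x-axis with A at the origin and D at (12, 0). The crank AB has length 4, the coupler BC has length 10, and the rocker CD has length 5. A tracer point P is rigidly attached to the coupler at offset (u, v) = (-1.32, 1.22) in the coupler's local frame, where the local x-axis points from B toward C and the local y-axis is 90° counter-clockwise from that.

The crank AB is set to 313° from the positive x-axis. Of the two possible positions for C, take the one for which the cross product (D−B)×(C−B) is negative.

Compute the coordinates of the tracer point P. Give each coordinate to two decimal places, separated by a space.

1.69 -1.46

A=(0,0), D=(12.00,0)
B = A + 4.00·(cos313°, sin313°) = (2.7280, -2.9254)
|BD| = 9.7226
circle(B,10.00) ∩ circle(D,5.00): a=8.7183, h=4.8981
  candidates: C₊=(9.5685,4.3689) cross=47.622; C₋=(12.5161,-4.9733) cross=-47.622
  mode - wants cross < 0 → take C=(12.5161,-4.9733) (cross=-47.622)
ex = (C−B)/|BC| = (0.9788,-0.2048); ey = (0.2048,0.9788)
P = B + -1.32·ex + 1.22·ey = (1.6858,-1.4610)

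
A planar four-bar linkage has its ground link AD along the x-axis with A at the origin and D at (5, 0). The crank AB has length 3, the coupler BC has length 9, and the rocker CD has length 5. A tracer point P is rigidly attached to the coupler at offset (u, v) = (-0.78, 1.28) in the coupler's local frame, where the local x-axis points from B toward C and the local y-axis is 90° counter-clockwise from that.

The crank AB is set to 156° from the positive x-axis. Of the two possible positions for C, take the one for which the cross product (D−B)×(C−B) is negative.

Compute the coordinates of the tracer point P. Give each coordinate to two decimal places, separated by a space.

-2.45 2.69

A=(0,0), D=(5.00,0)
B = A + 3.00·(cos156°, sin156°) = (-2.7406, 1.2202)
|BD| = 7.8362
circle(B,9.00) ∩ circle(D,5.00): a=7.4913, h=4.9881
  candidates: C₊=(5.4360,4.9810) cross=39.088; C₋=(3.8825,-4.8735) cross=-39.088
  mode - wants cross < 0 → take C=(3.8825,-4.8735) (cross=-39.088)
ex = (C−B)/|BC| = (0.7359,-0.6771); ey = (0.6771,0.7359)
P = B + -0.78·ex + 1.28·ey = (-2.4480,2.6903)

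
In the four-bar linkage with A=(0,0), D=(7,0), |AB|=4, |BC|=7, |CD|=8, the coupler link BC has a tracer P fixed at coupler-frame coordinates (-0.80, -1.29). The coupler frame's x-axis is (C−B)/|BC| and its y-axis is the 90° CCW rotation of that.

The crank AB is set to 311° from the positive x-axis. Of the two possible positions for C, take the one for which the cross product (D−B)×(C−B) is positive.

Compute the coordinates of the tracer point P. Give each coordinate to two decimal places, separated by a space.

A=(0,0), D=(7.00,0)
B = A + 4.00·(cos311°, sin311°) = (2.6242, -3.0188)
|BD| = 5.3161
circle(B,7.00) ∩ circle(D,8.00): a=1.2472, h=6.8880
  candidates: C₊=(-0.2606,3.3591) cross=36.617; C₋=(7.5623,-7.9802) cross=-36.617
  mode + wants cross > 0 → take C=(-0.2606,3.3591) (cross=36.617)
ex = (C−B)/|BC| = (-0.4121,0.9111); ey = (-0.9111,-0.4121)
P = B + -0.80·ex + -1.29·ey = (4.1293,-3.2161)

4.13 -3.22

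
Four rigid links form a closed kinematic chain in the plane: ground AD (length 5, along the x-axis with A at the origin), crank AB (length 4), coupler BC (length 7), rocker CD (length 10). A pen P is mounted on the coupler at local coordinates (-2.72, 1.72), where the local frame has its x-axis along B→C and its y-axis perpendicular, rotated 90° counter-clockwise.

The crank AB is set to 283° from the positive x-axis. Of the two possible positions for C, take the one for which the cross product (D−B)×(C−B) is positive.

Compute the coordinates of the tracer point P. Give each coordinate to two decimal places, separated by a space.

A=(0,0), D=(5.00,0)
B = A + 4.00·(cos283°, sin283°) = (0.8998, -3.8975)
|BD| = 5.6570
circle(B,7.00) ∩ circle(D,10.00): a=-1.6792, h=6.7956
  candidates: C₊=(-4.9992,-0.1289) cross=38.443; C₋=(4.3647,-9.9798) cross=-38.443
  mode + wants cross > 0 → take C=(-4.9992,-0.1289) (cross=38.443)
ex = (C−B)/|BC| = (-0.8427,0.5384); ey = (-0.5384,-0.8427)
P = B + -2.72·ex + 1.72·ey = (2.2660,-6.8113)

2.27 -6.81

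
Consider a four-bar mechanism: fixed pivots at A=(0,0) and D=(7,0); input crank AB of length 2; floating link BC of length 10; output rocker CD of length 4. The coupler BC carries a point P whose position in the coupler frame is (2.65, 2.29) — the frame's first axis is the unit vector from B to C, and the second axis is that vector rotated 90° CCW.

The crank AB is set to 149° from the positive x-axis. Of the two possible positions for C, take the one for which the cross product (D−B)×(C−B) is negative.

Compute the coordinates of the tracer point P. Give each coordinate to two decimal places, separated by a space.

A=(0,0), D=(7.00,0)
B = A + 2.00·(cos149°, sin149°) = (-1.7143, 1.0301)
|BD| = 8.7750
circle(B,10.00) ∩ circle(D,4.00): a=9.1738, h=3.9801
  candidates: C₊=(7.8633,3.9057) cross=34.925; C₋=(6.9289,-3.9994) cross=-34.925
  mode - wants cross < 0 → take C=(6.9289,-3.9994) (cross=-34.925)
ex = (C−B)/|BC| = (0.8643,-0.5029); ey = (0.5029,0.8643)
P = B + 2.65·ex + 2.29·ey = (1.7279,1.6766)

1.73 1.68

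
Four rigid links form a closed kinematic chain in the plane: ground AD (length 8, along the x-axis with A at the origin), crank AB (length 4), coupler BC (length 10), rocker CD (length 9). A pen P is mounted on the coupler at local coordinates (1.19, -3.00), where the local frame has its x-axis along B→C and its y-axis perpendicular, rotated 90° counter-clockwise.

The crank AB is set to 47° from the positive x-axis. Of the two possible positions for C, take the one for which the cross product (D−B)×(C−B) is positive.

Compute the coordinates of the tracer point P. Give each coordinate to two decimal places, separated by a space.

5.38 1.09

A=(0,0), D=(8.00,0)
B = A + 4.00·(cos47°, sin47°) = (2.7280, 2.9254)
|BD| = 6.0293
circle(B,10.00) ∩ circle(D,9.00): a=4.5903, h=8.8842
  candidates: C₊=(11.0524,8.4666) cross=53.565; C₋=(2.4311,-7.0702) cross=-53.565
  mode + wants cross > 0 → take C=(11.0524,8.4666) (cross=53.565)
ex = (C−B)/|BC| = (0.8324,0.5541); ey = (-0.5541,0.8324)
P = B + 1.19·ex + -3.00·ey = (5.3809,1.0875)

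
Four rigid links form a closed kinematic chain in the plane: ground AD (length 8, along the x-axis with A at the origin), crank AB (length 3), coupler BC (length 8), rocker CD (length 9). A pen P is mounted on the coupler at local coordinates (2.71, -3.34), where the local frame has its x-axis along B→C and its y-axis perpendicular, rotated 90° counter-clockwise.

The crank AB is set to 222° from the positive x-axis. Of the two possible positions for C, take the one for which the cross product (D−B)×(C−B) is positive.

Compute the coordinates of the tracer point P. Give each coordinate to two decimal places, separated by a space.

1.89 -0.76

A=(0,0), D=(8.00,0)
B = A + 3.00·(cos222°, sin222°) = (-2.2294, -2.0074)
|BD| = 10.4245
circle(B,8.00) ∩ circle(D,9.00): a=4.3969, h=6.6834
  candidates: C₊=(0.7982,5.3976) cross=69.671; C₋=(3.3721,-7.7190) cross=-69.671
  mode + wants cross > 0 → take C=(0.7982,5.3976) (cross=69.671)
ex = (C−B)/|BC| = (0.3785,0.9256); ey = (-0.9256,0.3785)
P = B + 2.71·ex + -3.34·ey = (1.8877,-0.7630)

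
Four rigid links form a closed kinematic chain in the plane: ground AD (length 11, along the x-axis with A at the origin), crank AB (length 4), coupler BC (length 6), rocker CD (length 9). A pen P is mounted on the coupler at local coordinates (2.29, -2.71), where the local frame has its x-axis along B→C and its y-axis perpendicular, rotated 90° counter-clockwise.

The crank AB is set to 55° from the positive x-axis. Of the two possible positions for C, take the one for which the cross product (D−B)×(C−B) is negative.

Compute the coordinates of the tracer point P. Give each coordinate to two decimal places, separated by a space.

-0.37 0.93

A=(0,0), D=(11.00,0)
B = A + 4.00·(cos55°, sin55°) = (2.2943, 3.2766)
|BD| = 9.3019
circle(B,6.00) ∩ circle(D,9.00): a=2.2321, h=5.5694
  candidates: C₊=(6.3451,7.7027) cross=51.806; C₋=(2.4215,-2.7220) cross=-51.806
  mode - wants cross < 0 → take C=(2.4215,-2.7220) (cross=-51.806)
ex = (C−B)/|BC| = (0.0212,-0.9998); ey = (0.9998,0.0212)
P = B + 2.29·ex + -2.71·ey = (-0.3665,0.9297)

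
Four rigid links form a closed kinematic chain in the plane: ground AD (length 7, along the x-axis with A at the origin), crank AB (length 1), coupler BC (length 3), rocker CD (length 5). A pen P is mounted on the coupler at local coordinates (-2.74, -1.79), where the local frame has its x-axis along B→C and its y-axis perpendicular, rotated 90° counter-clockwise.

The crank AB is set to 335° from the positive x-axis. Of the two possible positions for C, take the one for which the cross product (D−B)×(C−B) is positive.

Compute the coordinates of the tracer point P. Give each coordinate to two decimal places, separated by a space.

1.00 -3.69

A=(0,0), D=(7.00,0)
B = A + 1.00·(cos335°, sin335°) = (0.9063, -0.4226)
|BD| = 6.1083
circle(B,3.00) ∩ circle(D,5.00): a=1.7445, h=2.4407
  candidates: C₊=(2.4777,2.1329) cross=14.908; C₋=(2.8155,-2.7367) cross=-14.908
  mode + wants cross > 0 → take C=(2.4777,2.1329) (cross=14.908)
ex = (C−B)/|BC| = (0.5238,0.8518); ey = (-0.8518,0.5238)
P = B + -2.74·ex + -1.79·ey = (0.9958,-3.6943)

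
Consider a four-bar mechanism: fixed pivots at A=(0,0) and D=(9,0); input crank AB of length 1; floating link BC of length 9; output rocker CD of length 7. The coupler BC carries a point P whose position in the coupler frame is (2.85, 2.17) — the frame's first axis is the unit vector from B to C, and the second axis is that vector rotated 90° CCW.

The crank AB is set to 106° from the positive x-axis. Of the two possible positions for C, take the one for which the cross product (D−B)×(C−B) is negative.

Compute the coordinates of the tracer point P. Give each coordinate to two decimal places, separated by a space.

A=(0,0), D=(9.00,0)
B = A + 1.00·(cos106°, sin106°) = (-0.2756, 0.9613)
|BD| = 9.3253
circle(B,9.00) ∩ circle(D,7.00): a=6.3784, h=6.3495
  candidates: C₊=(6.7233,6.6194) cross=59.211; C₋=(5.4143,-6.0119) cross=-59.211
  mode - wants cross < 0 → take C=(5.4143,-6.0119) (cross=-59.211)
ex = (C−B)/|BC| = (0.6322,-0.7748); ey = (0.7748,0.6322)
P = B + 2.85·ex + 2.17·ey = (3.2075,0.1250)

3.21 0.13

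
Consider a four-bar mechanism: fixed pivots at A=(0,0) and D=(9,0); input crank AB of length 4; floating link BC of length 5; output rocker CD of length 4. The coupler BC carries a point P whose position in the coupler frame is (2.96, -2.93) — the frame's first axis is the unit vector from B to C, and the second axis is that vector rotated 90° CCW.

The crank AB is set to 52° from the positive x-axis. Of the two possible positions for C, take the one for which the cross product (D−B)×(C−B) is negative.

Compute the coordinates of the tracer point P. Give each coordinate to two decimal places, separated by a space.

1.58 -0.92

A=(0,0), D=(9.00,0)
B = A + 4.00·(cos52°, sin52°) = (2.4626, 3.1520)
|BD| = 7.2576
circle(B,5.00) ∩ circle(D,4.00): a=4.2488, h=2.6358
  candidates: C₊=(7.4346,3.6810) cross=19.130; C₋=(5.1451,-1.0675) cross=-19.130
  mode - wants cross < 0 → take C=(5.1451,-1.0675) (cross=-19.130)
ex = (C−B)/|BC| = (0.5365,-0.8439); ey = (0.8439,0.5365)
P = B + 2.96·ex + -2.93·ey = (1.5780,-0.9178)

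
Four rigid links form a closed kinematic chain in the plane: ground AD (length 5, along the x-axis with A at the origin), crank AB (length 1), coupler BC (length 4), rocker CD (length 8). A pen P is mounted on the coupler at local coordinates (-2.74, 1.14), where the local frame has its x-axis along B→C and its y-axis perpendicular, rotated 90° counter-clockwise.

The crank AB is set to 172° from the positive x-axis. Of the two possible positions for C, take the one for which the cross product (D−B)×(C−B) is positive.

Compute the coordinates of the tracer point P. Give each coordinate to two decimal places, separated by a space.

A=(0,0), D=(5.00,0)
B = A + 1.00·(cos172°, sin172°) = (-0.9903, 0.1392)
|BD| = 5.9919
circle(B,4.00) ∩ circle(D,8.00): a=-1.0095, h=3.8705
  candidates: C₊=(-1.9096,4.0321) cross=23.192; C₋=(-2.0894,-3.7069) cross=-23.192
  mode + wants cross > 0 → take C=(-1.9096,4.0321) (cross=23.192)
ex = (C−B)/|BC| = (-0.2298,0.9732); ey = (-0.9732,-0.2298)
P = B + -2.74·ex + 1.14·ey = (-1.4700,-2.7895)

-1.47 -2.79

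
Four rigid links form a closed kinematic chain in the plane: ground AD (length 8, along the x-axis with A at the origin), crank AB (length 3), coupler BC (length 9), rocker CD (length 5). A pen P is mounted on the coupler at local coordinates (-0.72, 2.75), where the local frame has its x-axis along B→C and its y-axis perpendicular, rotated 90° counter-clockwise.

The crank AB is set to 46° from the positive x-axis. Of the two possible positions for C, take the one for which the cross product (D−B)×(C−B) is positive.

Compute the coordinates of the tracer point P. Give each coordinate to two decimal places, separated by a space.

A=(0,0), D=(8.00,0)
B = A + 3.00·(cos46°, sin46°) = (2.0840, 2.1580)
|BD| = 6.2973
circle(B,9.00) ∩ circle(D,5.00): a=7.5950, h=4.8287
  candidates: C₊=(10.8738,4.0916) cross=30.408; C₋=(7.5644,-4.9810) cross=-30.408
  mode + wants cross > 0 → take C=(10.8738,4.0916) (cross=30.408)
ex = (C−B)/|BC| = (0.9766,0.2148); ey = (-0.2148,0.9766)
P = B + -0.72·ex + 2.75·ey = (0.7900,4.6891)

0.79 4.69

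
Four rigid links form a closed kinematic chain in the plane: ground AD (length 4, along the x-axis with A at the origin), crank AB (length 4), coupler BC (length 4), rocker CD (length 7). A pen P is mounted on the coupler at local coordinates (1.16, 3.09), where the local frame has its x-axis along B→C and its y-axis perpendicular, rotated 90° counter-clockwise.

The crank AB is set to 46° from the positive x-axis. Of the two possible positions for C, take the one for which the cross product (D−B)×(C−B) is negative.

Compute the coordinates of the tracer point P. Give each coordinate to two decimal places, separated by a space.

-0.23 1.53

A=(0,0), D=(4.00,0)
B = A + 4.00·(cos46°, sin46°) = (2.7786, 2.8774)
|BD| = 3.1258
circle(B,4.00) ∩ circle(D,7.00): a=-3.7156, h=1.4812
  candidates: C₊=(2.6903,6.8764) cross=4.630; C₋=(-0.0367,5.7189) cross=-4.630
  mode - wants cross < 0 → take C=(-0.0367,5.7189) (cross=-4.630)
ex = (C−B)/|BC| = (-0.7038,0.7104); ey = (-0.7104,-0.7038)
P = B + 1.16·ex + 3.09·ey = (-0.2329,1.5266)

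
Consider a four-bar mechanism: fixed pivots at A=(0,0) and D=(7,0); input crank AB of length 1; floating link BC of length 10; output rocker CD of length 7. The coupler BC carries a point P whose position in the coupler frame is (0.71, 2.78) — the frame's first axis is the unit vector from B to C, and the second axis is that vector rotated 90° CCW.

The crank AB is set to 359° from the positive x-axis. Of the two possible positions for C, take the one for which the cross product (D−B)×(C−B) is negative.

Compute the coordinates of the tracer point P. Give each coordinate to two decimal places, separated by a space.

A=(0,0), D=(7.00,0)
B = A + 1.00·(cos359°, sin359°) = (0.9998, -0.0175)
|BD| = 6.0002
circle(B,10.00) ∩ circle(D,7.00): a=7.2500, h=6.8875
  candidates: C₊=(8.2297,6.8911) cross=41.326; C₋=(8.2698,-6.8839) cross=-41.326
  mode - wants cross < 0 → take C=(8.2698,-6.8839) (cross=-41.326)
ex = (C−B)/|BC| = (0.7270,-0.6866); ey = (0.6866,0.7270)
P = B + 0.71·ex + 2.78·ey = (3.4249,1.5161)

3.42 1.52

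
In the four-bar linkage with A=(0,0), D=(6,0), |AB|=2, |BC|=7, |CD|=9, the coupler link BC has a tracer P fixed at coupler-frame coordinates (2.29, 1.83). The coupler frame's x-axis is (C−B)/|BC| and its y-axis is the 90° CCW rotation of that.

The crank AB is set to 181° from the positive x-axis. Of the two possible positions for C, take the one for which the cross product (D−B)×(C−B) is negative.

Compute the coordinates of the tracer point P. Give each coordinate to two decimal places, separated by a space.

A=(0,0), D=(6.00,0)
B = A + 2.00·(cos181°, sin181°) = (-1.9997, -0.0349)
|BD| = 7.9998
circle(B,7.00) ∩ circle(D,9.00): a=1.9998, h=6.7083
  candidates: C₊=(-0.0292,6.6820) cross=53.665; C₋=(0.0294,-6.7344) cross=-53.665
  mode - wants cross < 0 → take C=(0.0294,-6.7344) (cross=-53.665)
ex = (C−B)/|BC| = (0.2899,-0.9571); ey = (0.9571,0.2899)
P = B + 2.29·ex + 1.83·ey = (0.4155,-1.6961)

0.42 -1.70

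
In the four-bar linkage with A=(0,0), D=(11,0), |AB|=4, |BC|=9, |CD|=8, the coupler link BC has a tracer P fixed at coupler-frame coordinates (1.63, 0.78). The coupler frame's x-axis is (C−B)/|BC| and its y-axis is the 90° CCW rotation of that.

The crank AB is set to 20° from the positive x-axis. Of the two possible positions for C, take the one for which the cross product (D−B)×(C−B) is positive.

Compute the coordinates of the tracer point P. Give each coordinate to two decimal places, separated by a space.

A=(0,0), D=(11.00,0)
B = A + 4.00·(cos20°, sin20°) = (3.7588, 1.3681)
|BD| = 7.3693
circle(B,9.00) ∩ circle(D,8.00): a=4.8381, h=7.5890
  candidates: C₊=(9.9216,7.9270) cross=55.926; C₋=(7.1039,-6.9872) cross=-55.926
  mode + wants cross > 0 → take C=(9.9216,7.9270) (cross=55.926)
ex = (C−B)/|BC| = (0.6848,0.7288); ey = (-0.7288,0.6848)
P = B + 1.63·ex + 0.78·ey = (4.3065,3.0901)

4.31 3.09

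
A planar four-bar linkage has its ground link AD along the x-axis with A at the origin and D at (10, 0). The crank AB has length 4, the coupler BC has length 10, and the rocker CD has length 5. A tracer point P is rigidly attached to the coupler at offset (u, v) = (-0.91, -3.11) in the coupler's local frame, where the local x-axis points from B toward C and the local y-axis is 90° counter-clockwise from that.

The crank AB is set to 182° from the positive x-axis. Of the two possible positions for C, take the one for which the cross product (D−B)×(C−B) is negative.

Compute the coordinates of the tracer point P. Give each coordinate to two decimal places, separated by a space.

A=(0,0), D=(10.00,0)
B = A + 4.00·(cos182°, sin182°) = (-3.9976, -0.1396)
|BD| = 13.9983
circle(B,10.00) ∩ circle(D,5.00): a=9.6780, h=2.5171
  candidates: C₊=(5.6549,2.4739) cross=35.235; C₋=(5.7051,-2.5600) cross=-35.235
  mode - wants cross < 0 → take C=(5.7051,-2.5600) (cross=-35.235)
ex = (C−B)/|BC| = (0.9703,-0.2420); ey = (0.2420,0.9703)
P = B + -0.91·ex + -3.11·ey = (-5.6333,-2.9369)

-5.63 -2.94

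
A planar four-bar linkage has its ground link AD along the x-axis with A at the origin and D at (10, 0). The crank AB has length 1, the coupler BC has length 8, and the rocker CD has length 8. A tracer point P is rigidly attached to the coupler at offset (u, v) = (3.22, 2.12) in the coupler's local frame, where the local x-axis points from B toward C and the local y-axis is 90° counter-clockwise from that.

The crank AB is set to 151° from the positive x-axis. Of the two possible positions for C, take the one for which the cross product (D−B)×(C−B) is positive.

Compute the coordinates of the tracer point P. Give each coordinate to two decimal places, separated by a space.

-0.07 4.25

A=(0,0), D=(10.00,0)
B = A + 1.00·(cos151°, sin151°) = (-0.8746, 0.4848)
|BD| = 10.8854
circle(B,8.00) ∩ circle(D,8.00): a=5.4427, h=5.8632
  candidates: C₊=(4.8238,6.0998) cross=63.823; C₋=(4.3016,-5.6150) cross=-63.823
  mode + wants cross > 0 → take C=(4.8238,6.0998) (cross=63.823)
ex = (C−B)/|BC| = (0.7123,0.7019); ey = (-0.7019,0.7123)
P = B + 3.22·ex + 2.12·ey = (-0.0690,4.2549)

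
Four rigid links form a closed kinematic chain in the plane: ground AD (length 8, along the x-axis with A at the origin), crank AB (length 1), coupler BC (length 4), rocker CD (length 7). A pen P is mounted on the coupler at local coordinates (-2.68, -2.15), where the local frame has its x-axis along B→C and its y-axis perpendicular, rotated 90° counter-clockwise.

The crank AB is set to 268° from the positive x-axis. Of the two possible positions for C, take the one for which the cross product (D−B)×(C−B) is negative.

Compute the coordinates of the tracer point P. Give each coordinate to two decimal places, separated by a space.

-3.37 -0.17

A=(0,0), D=(8.00,0)
B = A + 1.00·(cos268°, sin268°) = (-0.0349, -0.9994)
|BD| = 8.0968
circle(B,4.00) ∩ circle(D,7.00): a=2.0106, h=3.4580
  candidates: C₊=(1.5335,2.6803) cross=27.999; C₋=(2.3871,-4.1828) cross=-27.999
  mode - wants cross < 0 → take C=(2.3871,-4.1828) (cross=-27.999)
ex = (C−B)/|BC| = (0.6055,-0.7958); ey = (0.7958,0.6055)
P = B + -2.68·ex + -2.15·ey = (-3.3687,-0.1684)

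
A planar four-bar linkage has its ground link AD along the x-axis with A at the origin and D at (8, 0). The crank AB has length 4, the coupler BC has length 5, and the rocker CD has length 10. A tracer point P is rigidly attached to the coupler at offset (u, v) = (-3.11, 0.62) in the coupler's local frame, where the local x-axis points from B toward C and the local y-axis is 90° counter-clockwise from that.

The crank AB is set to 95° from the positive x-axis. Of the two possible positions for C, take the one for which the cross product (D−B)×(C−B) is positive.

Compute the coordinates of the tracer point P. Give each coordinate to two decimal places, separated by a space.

-2.53 1.68

A=(0,0), D=(8.00,0)
B = A + 4.00·(cos95°, sin95°) = (-0.3486, 3.9848)
|BD| = 9.2508
circle(B,5.00) ∩ circle(D,10.00): a=0.5717, h=4.9672
  candidates: C₊=(2.3070,8.2213) cross=45.951; C₋=(-1.9723,-0.7443) cross=-45.951
  mode + wants cross > 0 → take C=(2.3070,8.2213) (cross=45.951)
ex = (C−B)/|BC| = (0.5311,0.8473); ey = (-0.8473,0.5311)
P = B + -3.11·ex + 0.62·ey = (-2.5257,1.6790)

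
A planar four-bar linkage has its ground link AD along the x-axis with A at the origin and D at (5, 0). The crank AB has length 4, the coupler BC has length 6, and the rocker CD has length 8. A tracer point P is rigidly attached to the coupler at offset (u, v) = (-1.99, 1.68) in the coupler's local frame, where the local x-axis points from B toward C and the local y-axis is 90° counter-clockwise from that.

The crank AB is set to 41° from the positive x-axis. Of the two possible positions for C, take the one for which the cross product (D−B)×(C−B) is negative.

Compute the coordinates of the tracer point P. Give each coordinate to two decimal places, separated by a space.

5.30 1.36

A=(0,0), D=(5.00,0)
B = A + 4.00·(cos41°, sin41°) = (3.0188, 2.6242)
|BD| = 3.2881
circle(B,6.00) ∩ circle(D,8.00): a=-2.6137, h=5.4008
  candidates: C₊=(5.7544,7.9644) cross=17.758; C₋=(-2.8664,1.4561) cross=-17.758
  mode - wants cross < 0 → take C=(-2.8664,1.4561) (cross=-17.758)
ex = (C−B)/|BC| = (-0.9809,-0.1947); ey = (0.1947,-0.9809)
P = B + -1.99·ex + 1.68·ey = (5.2978,1.3638)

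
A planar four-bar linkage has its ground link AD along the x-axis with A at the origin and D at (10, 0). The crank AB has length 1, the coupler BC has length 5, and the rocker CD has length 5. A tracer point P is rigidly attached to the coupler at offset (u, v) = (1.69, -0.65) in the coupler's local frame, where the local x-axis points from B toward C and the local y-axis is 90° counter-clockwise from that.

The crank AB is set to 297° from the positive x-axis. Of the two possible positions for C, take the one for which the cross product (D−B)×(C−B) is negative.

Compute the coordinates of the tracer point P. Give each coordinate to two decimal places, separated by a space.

1.99 -1.86

A=(0,0), D=(10.00,0)
B = A + 1.00·(cos297°, sin297°) = (0.4540, -0.8910)
|BD| = 9.5875
circle(B,5.00) ∩ circle(D,5.00): a=4.7938, h=1.4213
  candidates: C₊=(5.0949,0.9696) cross=13.626; C₋=(5.3591,-1.8606) cross=-13.626
  mode - wants cross < 0 → take C=(5.3591,-1.8606) (cross=-13.626)
ex = (C−B)/|BC| = (0.9810,-0.1939); ey = (0.1939,0.9810)
P = B + 1.69·ex + -0.65·ey = (1.9859,-1.8564)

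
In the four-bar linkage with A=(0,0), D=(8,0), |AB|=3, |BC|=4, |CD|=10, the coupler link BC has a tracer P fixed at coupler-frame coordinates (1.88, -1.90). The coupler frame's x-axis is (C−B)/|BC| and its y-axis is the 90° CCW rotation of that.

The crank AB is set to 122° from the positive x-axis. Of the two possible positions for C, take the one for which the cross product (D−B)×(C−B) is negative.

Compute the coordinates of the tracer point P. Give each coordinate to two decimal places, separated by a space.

-3.63 0.81

A=(0,0), D=(8.00,0)
B = A + 3.00·(cos122°, sin122°) = (-1.5898, 2.5441)
|BD| = 9.9215
circle(B,4.00) ∩ circle(D,10.00): a=0.7275, h=3.9333
  candidates: C₊=(0.1220,6.1594) cross=39.024; C₋=(-1.8952,-1.4442) cross=-39.024
  mode - wants cross < 0 → take C=(-1.8952,-1.4442) (cross=-39.024)
ex = (C−B)/|BC| = (-0.0764,-0.9971); ey = (0.9971,-0.0764)
P = B + 1.88·ex + -1.90·ey = (-3.6278,0.8147)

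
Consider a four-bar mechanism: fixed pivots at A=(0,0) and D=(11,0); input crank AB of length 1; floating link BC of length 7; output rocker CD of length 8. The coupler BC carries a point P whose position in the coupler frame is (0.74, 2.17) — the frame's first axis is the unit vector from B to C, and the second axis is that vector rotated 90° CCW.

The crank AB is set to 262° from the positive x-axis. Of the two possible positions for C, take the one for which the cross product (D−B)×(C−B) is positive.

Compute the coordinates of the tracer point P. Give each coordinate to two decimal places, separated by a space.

-1.34 0.96

A=(0,0), D=(11.00,0)
B = A + 1.00·(cos262°, sin262°) = (-0.1392, -0.9903)
|BD| = 11.1831
circle(B,7.00) ∩ circle(D,8.00): a=4.9209, h=4.9784
  candidates: C₊=(4.3216,4.4044) cross=55.674; C₋=(5.2032,-5.5134) cross=-55.674
  mode + wants cross > 0 → take C=(4.3216,4.4044) (cross=55.674)
ex = (C−B)/|BC| = (0.6372,0.7707); ey = (-0.7707,0.6372)
P = B + 0.74·ex + 2.17·ey = (-1.3399,0.9628)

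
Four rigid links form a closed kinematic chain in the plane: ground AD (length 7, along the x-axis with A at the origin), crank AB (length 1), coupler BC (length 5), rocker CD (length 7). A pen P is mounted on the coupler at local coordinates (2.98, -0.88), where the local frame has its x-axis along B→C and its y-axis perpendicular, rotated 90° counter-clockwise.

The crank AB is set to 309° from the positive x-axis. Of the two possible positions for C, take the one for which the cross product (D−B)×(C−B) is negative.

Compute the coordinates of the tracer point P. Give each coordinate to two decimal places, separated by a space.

0.96 -3.87

A=(0,0), D=(7.00,0)
B = A + 1.00·(cos309°, sin309°) = (0.6293, -0.7771)
|BD| = 6.4179
circle(B,5.00) ∩ circle(D,7.00): a=1.3392, h=4.8173
  candidates: C₊=(1.3753,4.1669) cross=30.917; C₋=(2.5420,-5.3969) cross=-30.917
  mode - wants cross < 0 → take C=(2.5420,-5.3969) (cross=-30.917)
ex = (C−B)/|BC| = (0.3825,-0.9239); ey = (0.9239,0.3825)
P = B + 2.98·ex + -0.88·ey = (0.9562,-3.8671)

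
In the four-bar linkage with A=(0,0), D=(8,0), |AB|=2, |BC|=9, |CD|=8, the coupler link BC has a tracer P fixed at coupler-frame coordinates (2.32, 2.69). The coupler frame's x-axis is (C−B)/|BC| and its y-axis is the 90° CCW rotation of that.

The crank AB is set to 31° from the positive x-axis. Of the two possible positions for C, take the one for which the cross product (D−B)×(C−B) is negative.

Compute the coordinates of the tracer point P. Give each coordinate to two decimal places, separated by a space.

A=(0,0), D=(8.00,0)
B = A + 2.00·(cos31°, sin31°) = (1.7143, 1.0301)
|BD| = 6.3695
circle(B,9.00) ∩ circle(D,8.00): a=4.5192, h=7.7831
  candidates: C₊=(7.4328,7.9799) cross=49.574; C₋=(4.9154,-7.3814) cross=-49.574
  mode - wants cross < 0 → take C=(4.9154,-7.3814) (cross=-49.574)
ex = (C−B)/|BC| = (0.3557,-0.9346); ey = (0.9346,0.3557)
P = B + 2.32·ex + 2.69·ey = (5.0536,-0.1815)

5.05 -0.18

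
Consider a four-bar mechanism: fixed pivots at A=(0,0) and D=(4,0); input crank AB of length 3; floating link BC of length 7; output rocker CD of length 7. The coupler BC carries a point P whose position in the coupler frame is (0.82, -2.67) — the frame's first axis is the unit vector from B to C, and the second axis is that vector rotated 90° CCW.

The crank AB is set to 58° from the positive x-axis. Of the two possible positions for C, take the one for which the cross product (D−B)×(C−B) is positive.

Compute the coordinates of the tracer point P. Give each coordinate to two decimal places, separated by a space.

A=(0,0), D=(4.00,0)
B = A + 3.00·(cos58°, sin58°) = (1.5898, 2.5441)
|BD| = 3.5046
circle(B,7.00) ∩ circle(D,7.00): a=1.7523, h=6.7771
  candidates: C₊=(7.7148,5.9330) cross=23.751; C₋=(-2.1250,-3.3889) cross=-23.751
  mode + wants cross > 0 → take C=(7.7148,5.9330) (cross=23.751)
ex = (C−B)/|BC| = (0.8750,0.4841); ey = (-0.4841,0.8750)
P = B + 0.82·ex + -2.67·ey = (3.5999,0.6049)

3.60 0.60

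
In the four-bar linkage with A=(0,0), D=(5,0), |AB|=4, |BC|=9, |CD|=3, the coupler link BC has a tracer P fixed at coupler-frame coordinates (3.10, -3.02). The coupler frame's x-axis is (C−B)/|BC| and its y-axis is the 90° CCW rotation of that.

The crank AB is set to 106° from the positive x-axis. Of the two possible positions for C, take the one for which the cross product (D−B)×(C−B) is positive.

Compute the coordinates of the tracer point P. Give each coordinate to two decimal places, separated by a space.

1.11 0.13

A=(0,0), D=(5.00,0)
B = A + 4.00·(cos106°, sin106°) = (-1.1025, 3.8450)
|BD| = 7.2129
circle(B,9.00) ∩ circle(D,3.00): a=8.5975, h=2.6613
  candidates: C₊=(7.5902,1.5135) cross=19.196; C₋=(4.7528,-2.9898) cross=-19.196
  mode + wants cross > 0 → take C=(7.5902,1.5135) (cross=19.196)
ex = (C−B)/|BC| = (0.9659,-0.2591); ey = (0.2591,0.9659)
P = B + 3.10·ex + -3.02·ey = (1.1093,0.1251)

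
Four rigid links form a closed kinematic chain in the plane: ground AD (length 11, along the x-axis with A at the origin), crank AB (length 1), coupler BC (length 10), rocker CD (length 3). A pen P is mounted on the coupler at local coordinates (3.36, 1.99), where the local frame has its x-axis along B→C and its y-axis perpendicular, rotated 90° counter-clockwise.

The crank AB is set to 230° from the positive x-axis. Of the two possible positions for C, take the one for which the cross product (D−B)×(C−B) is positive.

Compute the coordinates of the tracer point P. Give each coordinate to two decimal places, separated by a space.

A=(0,0), D=(11.00,0)
B = A + 1.00·(cos230°, sin230°) = (-0.6428, -0.7660)
|BD| = 11.6680
circle(B,10.00) ∩ circle(D,3.00): a=9.7335, h=2.2930
  candidates: C₊=(8.9192,2.1611) cross=26.755; C₋=(9.2203,-2.4151) cross=-26.755
  mode + wants cross > 0 → take C=(8.9192,2.1611) (cross=26.755)
ex = (C−B)/|BC| = (0.9562,0.2927); ey = (-0.2927,0.9562)
P = B + 3.36·ex + 1.99·ey = (1.9875,2.1203)

1.99 2.12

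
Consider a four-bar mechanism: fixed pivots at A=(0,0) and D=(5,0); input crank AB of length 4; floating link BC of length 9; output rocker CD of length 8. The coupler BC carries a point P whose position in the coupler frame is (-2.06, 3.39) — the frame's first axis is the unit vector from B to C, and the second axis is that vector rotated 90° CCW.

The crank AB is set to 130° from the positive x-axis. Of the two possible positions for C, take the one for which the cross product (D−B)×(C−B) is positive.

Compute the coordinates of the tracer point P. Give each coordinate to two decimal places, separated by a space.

A=(0,0), D=(5.00,0)
B = A + 4.00·(cos130°, sin130°) = (-2.5712, 3.0642)
|BD| = 8.1677
circle(B,9.00) ∩ circle(D,8.00): a=5.1245, h=7.3986
  candidates: C₊=(4.9547,7.9999) cross=60.430; C₋=(-0.5965,-5.7165) cross=-60.430
  mode + wants cross > 0 → take C=(4.9547,7.9999) (cross=60.430)
ex = (C−B)/|BC| = (0.8362,0.5484); ey = (-0.5484,0.8362)
P = B + -2.06·ex + 3.39·ey = (-6.1529,4.7692)

-6.15 4.77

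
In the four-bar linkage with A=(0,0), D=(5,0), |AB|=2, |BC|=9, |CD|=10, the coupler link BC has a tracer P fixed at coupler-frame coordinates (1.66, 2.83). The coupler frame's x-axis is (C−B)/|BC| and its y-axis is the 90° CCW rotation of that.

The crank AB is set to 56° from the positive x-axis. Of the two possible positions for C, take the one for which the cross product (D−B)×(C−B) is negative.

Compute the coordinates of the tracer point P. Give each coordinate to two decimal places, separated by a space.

3.03 -1.01

A=(0,0), D=(5.00,0)
B = A + 2.00·(cos56°, sin56°) = (1.1184, 1.6581)
|BD| = 4.2209
circle(B,9.00) ∩ circle(D,10.00): a=-0.1402, h=8.9989
  candidates: C₊=(4.5244,9.9887) cross=37.984; C₋=(-2.5456,-6.5624) cross=-37.984
  mode - wants cross < 0 → take C=(-2.5456,-6.5624) (cross=-37.984)
ex = (C−B)/|BC| = (-0.4071,-0.9134); ey = (0.9134,-0.4071)
P = B + 1.66·ex + 2.83·ey = (3.0275,-1.0102)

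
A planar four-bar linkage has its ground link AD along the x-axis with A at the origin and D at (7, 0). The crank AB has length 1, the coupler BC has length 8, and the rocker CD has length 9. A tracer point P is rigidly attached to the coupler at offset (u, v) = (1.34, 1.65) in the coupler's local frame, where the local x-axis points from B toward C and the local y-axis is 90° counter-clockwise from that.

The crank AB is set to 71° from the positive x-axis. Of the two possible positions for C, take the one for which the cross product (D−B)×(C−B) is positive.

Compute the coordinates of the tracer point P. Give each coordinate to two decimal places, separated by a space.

-0.66 2.83

A=(0,0), D=(7.00,0)
B = A + 1.00·(cos71°, sin71°) = (0.3256, 0.9455)
|BD| = 6.7411
circle(B,8.00) ∩ circle(D,9.00): a=2.1096, h=7.7168
  candidates: C₊=(3.4967,8.2902) cross=52.020; C₋=(1.3319,-6.9909) cross=-52.020
  mode + wants cross > 0 → take C=(3.4967,8.2902) (cross=52.020)
ex = (C−B)/|BC| = (0.3964,0.9181); ey = (-0.9181,0.3964)
P = B + 1.34·ex + 1.65·ey = (-0.6581,2.8298)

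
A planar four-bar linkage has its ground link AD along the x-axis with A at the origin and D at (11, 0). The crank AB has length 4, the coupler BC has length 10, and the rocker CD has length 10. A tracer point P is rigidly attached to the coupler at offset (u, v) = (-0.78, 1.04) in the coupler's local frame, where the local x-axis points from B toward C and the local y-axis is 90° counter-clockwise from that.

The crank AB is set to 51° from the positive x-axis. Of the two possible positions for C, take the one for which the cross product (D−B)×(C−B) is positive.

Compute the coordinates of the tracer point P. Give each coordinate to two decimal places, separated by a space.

1.24 3.34

A=(0,0), D=(11.00,0)
B = A + 4.00·(cos51°, sin51°) = (2.5173, 3.1086)
|BD| = 9.0344
circle(B,10.00) ∩ circle(D,10.00): a=4.5172, h=8.9216
  candidates: C₊=(9.8284,9.9311) cross=80.601; C₋=(3.6889,-6.8225) cross=-80.601
  mode + wants cross > 0 → take C=(9.8284,9.9311) (cross=80.601)
ex = (C−B)/|BC| = (0.7311,0.6823); ey = (-0.6823,0.7311)
P = B + -0.78·ex + 1.04·ey = (1.2375,3.3368)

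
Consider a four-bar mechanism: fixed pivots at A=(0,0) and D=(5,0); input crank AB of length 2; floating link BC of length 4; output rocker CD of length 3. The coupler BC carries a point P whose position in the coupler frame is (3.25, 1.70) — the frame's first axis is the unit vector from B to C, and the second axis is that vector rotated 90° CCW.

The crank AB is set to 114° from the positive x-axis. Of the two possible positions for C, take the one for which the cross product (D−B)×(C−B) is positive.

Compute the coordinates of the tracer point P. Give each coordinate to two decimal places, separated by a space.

A=(0,0), D=(5.00,0)
B = A + 2.00·(cos114°, sin114°) = (-0.8135, 1.8271)
|BD| = 6.0938
circle(B,4.00) ∩ circle(D,3.00): a=3.6213, h=1.6990
  candidates: C₊=(3.1506,2.3621) cross=10.353; C₋=(2.1318,-0.8794) cross=-10.353
  mode + wants cross > 0 → take C=(3.1506,2.3621) (cross=10.353)
ex = (C−B)/|BC| = (0.9910,0.1338); ey = (-0.1338,0.9910)
P = B + 3.25·ex + 1.70·ey = (2.1799,3.9465)

2.18 3.95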